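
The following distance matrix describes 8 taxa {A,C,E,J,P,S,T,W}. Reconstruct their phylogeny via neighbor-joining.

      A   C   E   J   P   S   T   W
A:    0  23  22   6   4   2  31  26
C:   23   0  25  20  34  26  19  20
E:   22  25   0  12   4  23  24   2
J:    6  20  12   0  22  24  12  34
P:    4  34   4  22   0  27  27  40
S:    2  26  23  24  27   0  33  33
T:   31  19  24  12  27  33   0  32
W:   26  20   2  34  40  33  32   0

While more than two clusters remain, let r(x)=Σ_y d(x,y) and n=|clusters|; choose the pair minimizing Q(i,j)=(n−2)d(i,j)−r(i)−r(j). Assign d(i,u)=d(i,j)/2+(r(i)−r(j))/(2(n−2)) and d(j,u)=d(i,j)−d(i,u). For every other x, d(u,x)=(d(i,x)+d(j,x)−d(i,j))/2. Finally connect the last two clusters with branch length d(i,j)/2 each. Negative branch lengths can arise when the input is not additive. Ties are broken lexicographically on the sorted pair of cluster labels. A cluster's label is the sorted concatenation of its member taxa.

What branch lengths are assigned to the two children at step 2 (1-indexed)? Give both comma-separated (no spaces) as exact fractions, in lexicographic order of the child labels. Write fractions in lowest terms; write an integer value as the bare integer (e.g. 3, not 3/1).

iteration 1: select E,W (d=2, Q=-287); attach at lengths (-21/4, 29/4); label the merged cluster EW
  updated: d(A,EW)=23, d(C,EW)=43/2, d(EW,J)=22, d(EW,P)=21, d(EW,S)=27, d(EW,T)=27
iteration 2: select A,S (d=2, Q=-218); attach at lengths (-4, 6); label the merged cluster AS
  updated: d(AS,C)=47/2, d(AS,EW)=24, d(AS,J)=14, d(AS,P)=29/2, d(AS,T)=31
iteration 3: select AS,P (d=29/2, Q=-335/2); attach at lengths (93/16, 139/16); label the merged cluster APS
  updated: d(APS,C)=43/2, d(APS,EW)=61/4, d(APS,J)=43/4, d(APS,T)=87/4
iteration 4: select APS,EW (d=61/4, Q=-437/4); attach at lengths (39/8, 83/8); label the merged cluster AEPSW
  updated: d(AEPSW,C)=111/8, d(AEPSW,J)=35/4, d(AEPSW,T)=67/4
iteration 5: select AEPSW,C (d=111/8, Q=-129/2); attach at lengths (57/16, 165/16); label the merged cluster ACEPSW
  updated: d(ACEPSW,J)=119/16, d(ACEPSW,T)=175/16
iteration 6: select ACEPSW,J (d=119/16, Q=-243/8); attach at lengths (51/16, 17/4); label the merged cluster ACEJPSW
  updated: d(ACEJPSW,T)=31/4
iteration 7: select ACEJPSW,T (d=31/4); attach at lengths (31/8, 31/8); label the merged cluster ACEJPSTW
final tree: ((((((A:-4,S:6):93/16,P:139/16):39/8,(E:-21/4,W:29/4):83/8):57/16,C:165/16):51/16,J:17/4):31/8,T:31/8)
total length: 1005/16

-4,6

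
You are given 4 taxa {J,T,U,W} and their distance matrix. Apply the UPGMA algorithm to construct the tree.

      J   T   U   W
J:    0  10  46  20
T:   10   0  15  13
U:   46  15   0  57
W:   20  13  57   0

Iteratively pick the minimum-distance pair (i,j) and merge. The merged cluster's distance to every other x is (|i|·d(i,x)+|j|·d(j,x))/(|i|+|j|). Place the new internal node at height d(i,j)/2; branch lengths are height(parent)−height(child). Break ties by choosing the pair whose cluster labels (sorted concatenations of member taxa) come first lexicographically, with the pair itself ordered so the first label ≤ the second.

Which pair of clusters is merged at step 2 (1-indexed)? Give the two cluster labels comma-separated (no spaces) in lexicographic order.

1. join J+T (d=10) ⇒ JT; edges |J|=5, |T|=5
  updated: d(JT,U)=61/2, d(JT,W)=33/2
2. join JT+W (d=33/2) ⇒ JTW; edges |JT|=13/4, |W|=33/4
  updated: d(JTW,U)=118/3
3. join JTW+U (d=118/3) ⇒ JTUW; edges |JTW|=137/12, |U|=59/3
final tree: (((J:5,T:5):13/4,W:33/4):137/12,U:59/3)
total length: 631/12

JT,W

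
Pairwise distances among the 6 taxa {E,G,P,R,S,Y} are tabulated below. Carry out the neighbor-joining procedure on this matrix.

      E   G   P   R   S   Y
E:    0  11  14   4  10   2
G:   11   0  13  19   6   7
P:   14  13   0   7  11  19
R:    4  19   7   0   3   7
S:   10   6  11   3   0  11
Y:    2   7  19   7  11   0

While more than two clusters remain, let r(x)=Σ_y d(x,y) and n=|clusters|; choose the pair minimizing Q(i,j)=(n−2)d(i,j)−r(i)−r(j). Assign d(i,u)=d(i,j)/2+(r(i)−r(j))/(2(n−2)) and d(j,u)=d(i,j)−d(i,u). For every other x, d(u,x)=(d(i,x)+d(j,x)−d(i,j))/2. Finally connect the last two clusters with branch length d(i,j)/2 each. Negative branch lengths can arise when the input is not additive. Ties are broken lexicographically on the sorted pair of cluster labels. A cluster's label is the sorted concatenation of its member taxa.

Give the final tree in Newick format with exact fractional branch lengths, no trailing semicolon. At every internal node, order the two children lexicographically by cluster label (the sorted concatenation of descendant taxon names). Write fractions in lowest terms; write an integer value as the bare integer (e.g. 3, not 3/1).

(((((E:3/8,Y:13/8):31/12,G:65/12):23/8,S:7/8):21/8,P:49/8):7/16,R:7/16)

step 1: merge (E,Y) at d=2, Q=-79; branch lengths E→3/8, Y→13/8; new cluster EY
  updated: d(EY,G)=8, d(EY,P)=31/2, d(EY,R)=9/2, d(EY,S)=19/2
step 2: merge (EY,G) at d=8, Q=-119/2; branch lengths EY→31/12, G→65/12; new cluster EGY
  updated: d(EGY,P)=41/4, d(EGY,R)=31/4, d(EGY,S)=15/4
step 3: merge (EGY,S) at d=15/4, Q=-32; branch lengths EGY→23/8, S→7/8; new cluster EGSY
  updated: d(EGSY,P)=35/4, d(EGSY,R)=7/2
step 4: merge (EGSY,P) at d=35/4, Q=-77/4; branch lengths EGSY→21/8, P→49/8; new cluster EGPSY
  updated: d(EGPSY,R)=7/8
step 5: merge (EGPSY,R) at d=7/8; branch lengths EGPSY→7/16, R→7/16; new cluster EGPRSY
final tree: (((((E:3/8,Y:13/8):31/12,G:65/12):23/8,S:7/8):21/8,P:49/8):7/16,R:7/16)
total length: 187/8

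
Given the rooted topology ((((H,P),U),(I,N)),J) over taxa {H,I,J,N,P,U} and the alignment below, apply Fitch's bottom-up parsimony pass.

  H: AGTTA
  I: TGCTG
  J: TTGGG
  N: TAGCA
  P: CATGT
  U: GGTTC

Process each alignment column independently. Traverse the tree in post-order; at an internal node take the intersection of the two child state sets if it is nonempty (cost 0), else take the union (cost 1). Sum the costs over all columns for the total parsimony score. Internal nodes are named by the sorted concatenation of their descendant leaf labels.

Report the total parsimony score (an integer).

[col 0] HP: children H:{A}, P:{C} ∪→ {A,C}; cost 1
[col 0] HPU: children HP:{A,C}, U:{G} ∪→ {A,C,G}; cost 1
[col 0] IN: children I:{T}, N:{T} ∩→ {T}; cost 0
[col 0] HINPU: children HPU:{A,C,G}, IN:{T} ∪→ {A,C,G,T}; cost 1
[col 0] HIJNPU: children HINPU:{A,C,G,T}, J:{T} ∩→ {T}; cost 0
[col 1] HP: children H:{G}, P:{A} ∪→ {A,G}; cost 1
[col 1] HPU: children HP:{A,G}, U:{G} ∩→ {G}; cost 0
[col 1] IN: children I:{G}, N:{A} ∪→ {A,G}; cost 1
[col 1] HINPU: children HPU:{G}, IN:{A,G} ∩→ {G}; cost 0
[col 1] HIJNPU: children HINPU:{G}, J:{T} ∪→ {G,T}; cost 1
[col 2] HP: children H:{T}, P:{T} ∩→ {T}; cost 0
[col 2] HPU: children HP:{T}, U:{T} ∩→ {T}; cost 0
[col 2] IN: children I:{C}, N:{G} ∪→ {C,G}; cost 1
[col 2] HINPU: children HPU:{T}, IN:{C,G} ∪→ {C,G,T}; cost 1
[col 2] HIJNPU: children HINPU:{C,G,T}, J:{G} ∩→ {G}; cost 0
[col 3] HP: children H:{T}, P:{G} ∪→ {G,T}; cost 1
[col 3] HPU: children HP:{G,T}, U:{T} ∩→ {T}; cost 0
[col 3] IN: children I:{T}, N:{C} ∪→ {C,T}; cost 1
[col 3] HINPU: children HPU:{T}, IN:{C,T} ∩→ {T}; cost 0
[col 3] HIJNPU: children HINPU:{T}, J:{G} ∪→ {G,T}; cost 1
[col 4] HP: children H:{A}, P:{T} ∪→ {A,T}; cost 1
[col 4] HPU: children HP:{A,T}, U:{C} ∪→ {A,C,T}; cost 1
[col 4] IN: children I:{G}, N:{A} ∪→ {A,G}; cost 1
[col 4] HINPU: children HPU:{A,C,T}, IN:{A,G} ∩→ {A}; cost 0
[col 4] HIJNPU: children HINPU:{A}, J:{G} ∪→ {A,G}; cost 1
per-site changes: [3, 3, 2, 3, 4]; total = 15

15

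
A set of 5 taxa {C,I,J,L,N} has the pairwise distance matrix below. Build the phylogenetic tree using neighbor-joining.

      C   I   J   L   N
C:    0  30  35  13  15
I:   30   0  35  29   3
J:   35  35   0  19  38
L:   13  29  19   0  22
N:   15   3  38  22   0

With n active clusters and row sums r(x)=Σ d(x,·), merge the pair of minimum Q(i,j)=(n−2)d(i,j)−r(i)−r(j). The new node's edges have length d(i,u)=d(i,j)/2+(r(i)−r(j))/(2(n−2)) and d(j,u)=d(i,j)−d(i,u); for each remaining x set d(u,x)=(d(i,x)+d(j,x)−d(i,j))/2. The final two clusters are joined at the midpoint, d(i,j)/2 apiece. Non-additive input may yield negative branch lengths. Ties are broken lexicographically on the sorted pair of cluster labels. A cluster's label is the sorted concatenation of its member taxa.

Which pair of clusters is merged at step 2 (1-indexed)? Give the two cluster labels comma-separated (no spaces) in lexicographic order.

C,IN

step 1: merge (I,N) at d=3, Q=-166; branch lengths I→14/3, N→-5/3; new cluster IN
  updated: d(C,IN)=21, d(IN,J)=35, d(IN,L)=24
step 2: merge (C,IN) at d=21, Q=-107; branch lengths C→31/4, IN→53/4; new cluster CIN
  updated: d(CIN,J)=49/2, d(CIN,L)=8
step 3: merge (CIN,J) at d=49/2, Q=-103/2; branch lengths CIN→27/4, J→71/4; new cluster CIJN
  updated: d(CIJN,L)=5/4
step 4: merge (CIJN,L) at d=5/4; branch lengths CIJN→5/8, L→5/8; new cluster CIJLN
final tree: (((C:31/4,(I:14/3,N:-5/3):53/4):27/4,J:71/4):5/8,L:5/8)
total length: 199/4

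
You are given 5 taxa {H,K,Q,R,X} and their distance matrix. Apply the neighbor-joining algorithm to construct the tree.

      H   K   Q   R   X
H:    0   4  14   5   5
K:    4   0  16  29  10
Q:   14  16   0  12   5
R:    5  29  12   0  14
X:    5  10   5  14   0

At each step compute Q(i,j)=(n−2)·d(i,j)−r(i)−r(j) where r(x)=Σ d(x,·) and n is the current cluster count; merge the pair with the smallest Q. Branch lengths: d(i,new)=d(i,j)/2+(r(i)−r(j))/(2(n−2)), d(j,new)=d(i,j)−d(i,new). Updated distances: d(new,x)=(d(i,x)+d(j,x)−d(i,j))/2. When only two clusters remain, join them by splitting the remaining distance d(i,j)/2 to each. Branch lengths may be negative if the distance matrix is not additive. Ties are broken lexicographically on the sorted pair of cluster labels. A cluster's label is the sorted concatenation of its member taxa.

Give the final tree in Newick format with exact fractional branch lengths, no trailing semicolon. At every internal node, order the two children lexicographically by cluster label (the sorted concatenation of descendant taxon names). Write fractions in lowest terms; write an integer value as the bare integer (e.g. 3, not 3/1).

((((H:-19/6,K:43/6):5,X:1/2):3,Q:13/4):35/8,R:35/8)

1. join H+K (d=4, Q=-75) ⇒ HK; edges |H|=-19/6, |K|=43/6
  updated: d(HK,Q)=13, d(HK,R)=15, d(HK,X)=11/2
2. join HK+X (d=11/2, Q=-47) ⇒ HKX; edges |HK|=5, |X|=1/2
  updated: d(HKX,Q)=25/4, d(HKX,R)=47/4
3. join HKX+Q (d=25/4, Q=-30) ⇒ HKQX; edges |HKX|=3, |Q|=13/4
  updated: d(HKQX,R)=35/4
4. join HKQX+R (d=35/4) ⇒ HKQRX; edges |HKQX|=35/8, |R|=35/8
final tree: ((((H:-19/6,K:43/6):5,X:1/2):3,Q:13/4):35/8,R:35/8)
total length: 49/2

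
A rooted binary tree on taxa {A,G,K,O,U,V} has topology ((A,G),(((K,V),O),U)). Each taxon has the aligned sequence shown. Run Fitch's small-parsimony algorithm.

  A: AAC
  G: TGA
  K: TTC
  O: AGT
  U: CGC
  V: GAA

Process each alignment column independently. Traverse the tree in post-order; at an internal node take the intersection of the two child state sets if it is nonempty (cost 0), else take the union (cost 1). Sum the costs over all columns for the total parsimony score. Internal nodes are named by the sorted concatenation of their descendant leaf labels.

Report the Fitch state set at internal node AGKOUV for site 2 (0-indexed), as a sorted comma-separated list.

C

[col 0] AG: children A:{A}, G:{T} ∪→ {A,T}; cost 1
[col 0] KV: children K:{T}, V:{G} ∪→ {G,T}; cost 1
[col 0] KOV: children KV:{G,T}, O:{A} ∪→ {A,G,T}; cost 1
[col 0] KOUV: children KOV:{A,G,T}, U:{C} ∪→ {A,C,G,T}; cost 1
[col 0] AGKOUV: children AG:{A,T}, KOUV:{A,C,G,T} ∩→ {A,T}; cost 0
[col 1] AG: children A:{A}, G:{G} ∪→ {A,G}; cost 1
[col 1] KV: children K:{T}, V:{A} ∪→ {A,T}; cost 1
[col 1] KOV: children KV:{A,T}, O:{G} ∪→ {A,G,T}; cost 1
[col 1] KOUV: children KOV:{A,G,T}, U:{G} ∩→ {G}; cost 0
[col 1] AGKOUV: children AG:{A,G}, KOUV:{G} ∩→ {G}; cost 0
[col 2] AG: children A:{C}, G:{A} ∪→ {A,C}; cost 1
[col 2] KV: children K:{C}, V:{A} ∪→ {A,C}; cost 1
[col 2] KOV: children KV:{A,C}, O:{T} ∪→ {A,C,T}; cost 1
[col 2] KOUV: children KOV:{A,C,T}, U:{C} ∩→ {C}; cost 0
[col 2] AGKOUV: children AG:{A,C}, KOUV:{C} ∩→ {C}; cost 0
per-site changes: [4, 3, 3]; total = 10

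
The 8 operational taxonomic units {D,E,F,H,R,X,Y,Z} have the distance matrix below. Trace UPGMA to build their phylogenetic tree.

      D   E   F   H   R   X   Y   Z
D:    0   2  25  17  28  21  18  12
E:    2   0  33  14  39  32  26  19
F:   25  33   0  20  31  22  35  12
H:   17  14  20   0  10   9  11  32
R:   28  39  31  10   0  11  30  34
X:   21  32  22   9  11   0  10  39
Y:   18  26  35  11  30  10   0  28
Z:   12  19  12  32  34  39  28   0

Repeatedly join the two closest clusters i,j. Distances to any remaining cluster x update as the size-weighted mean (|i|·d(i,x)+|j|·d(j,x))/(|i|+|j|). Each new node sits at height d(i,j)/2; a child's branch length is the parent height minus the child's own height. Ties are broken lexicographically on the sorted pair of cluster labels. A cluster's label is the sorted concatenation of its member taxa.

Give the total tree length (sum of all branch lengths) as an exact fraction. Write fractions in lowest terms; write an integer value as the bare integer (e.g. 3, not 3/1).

509/8

step 1: merge (D,E) at d=2; branch lengths D→1, E→1; new cluster DE
  updated: d(DE,F)=29, d(DE,H)=31/2, d(DE,R)=67/2, d(DE,X)=53/2, d(DE,Y)=22, d(DE,Z)=31/2
step 2: merge (H,X) at d=9; branch lengths H→9/2, X→9/2; new cluster HX
  updated: d(DE,HX)=21, d(F,HX)=21, d(HX,R)=21/2, d(HX,Y)=21/2, d(HX,Z)=71/2
step 3: merge (HX,R) at d=21/2; branch lengths HX→3/4, R→21/4; new cluster HRX
  updated: d(DE,HRX)=151/6, d(F,HRX)=73/3, d(HRX,Y)=17, d(HRX,Z)=35
step 4: merge (F,Z) at d=12; branch lengths F→6, Z→6; new cluster FZ
  updated: d(DE,FZ)=89/4, d(FZ,HRX)=89/3, d(FZ,Y)=63/2
step 5: merge (HRX,Y) at d=17; branch lengths HRX→13/4, Y→17/2; new cluster HRXY
  updated: d(DE,HRXY)=195/8, d(FZ,HRXY)=241/8
step 6: merge (DE,FZ) at d=89/4; branch lengths DE→81/8, FZ→41/8; new cluster DEFZ
  updated: d(DEFZ,HRXY)=109/4
step 7: merge (DEFZ,HRXY) at d=109/4; branch lengths DEFZ→5/2, HRXY→41/8; new cluster DEFHRXYZ
final tree: (((D:1,E:1):81/8,(F:6,Z:6):41/8):5/2,(((H:9/2,X:9/2):3/4,R:21/4):13/4,Y:17/2):41/8)
total length: 509/8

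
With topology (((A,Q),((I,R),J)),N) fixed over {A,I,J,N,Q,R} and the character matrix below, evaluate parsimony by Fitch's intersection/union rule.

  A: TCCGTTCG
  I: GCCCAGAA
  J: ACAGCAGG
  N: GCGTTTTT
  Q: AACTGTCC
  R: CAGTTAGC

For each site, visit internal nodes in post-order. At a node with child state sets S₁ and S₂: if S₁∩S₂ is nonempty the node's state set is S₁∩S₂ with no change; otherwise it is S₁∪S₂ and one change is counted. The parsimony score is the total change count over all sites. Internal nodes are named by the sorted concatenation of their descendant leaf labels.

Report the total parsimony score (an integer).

24

[col 0] AQ: children A:{T}, Q:{A} ∪→ {A,T}; cost 1
[col 0] IR: children I:{G}, R:{C} ∪→ {C,G}; cost 1
[col 0] IJR: children IR:{C,G}, J:{A} ∪→ {A,C,G}; cost 1
[col 0] AIJQR: children AQ:{A,T}, IJR:{A,C,G} ∩→ {A}; cost 0
[col 0] AIJNQR: children AIJQR:{A}, N:{G} ∪→ {A,G}; cost 1
[col 1] AQ: children A:{C}, Q:{A} ∪→ {A,C}; cost 1
[col 1] IR: children I:{C}, R:{A} ∪→ {A,C}; cost 1
[col 1] IJR: children IR:{A,C}, J:{C} ∩→ {C}; cost 0
[col 1] AIJQR: children AQ:{A,C}, IJR:{C} ∩→ {C}; cost 0
[col 1] AIJNQR: children AIJQR:{C}, N:{C} ∩→ {C}; cost 0
[col 2] AQ: children A:{C}, Q:{C} ∩→ {C}; cost 0
[col 2] IR: children I:{C}, R:{G} ∪→ {C,G}; cost 1
[col 2] IJR: children IR:{C,G}, J:{A} ∪→ {A,C,G}; cost 1
[col 2] AIJQR: children AQ:{C}, IJR:{A,C,G} ∩→ {C}; cost 0
[col 2] AIJNQR: children AIJQR:{C}, N:{G} ∪→ {C,G}; cost 1
[col 3] AQ: children A:{G}, Q:{T} ∪→ {G,T}; cost 1
[col 3] IR: children I:{C}, R:{T} ∪→ {C,T}; cost 1
[col 3] IJR: children IR:{C,T}, J:{G} ∪→ {C,G,T}; cost 1
[col 3] AIJQR: children AQ:{G,T}, IJR:{C,G,T} ∩→ {G,T}; cost 0
[col 3] AIJNQR: children AIJQR:{G,T}, N:{T} ∩→ {T}; cost 0
[col 4] AQ: children A:{T}, Q:{G} ∪→ {G,T}; cost 1
[col 4] IR: children I:{A}, R:{T} ∪→ {A,T}; cost 1
[col 4] IJR: children IR:{A,T}, J:{C} ∪→ {A,C,T}; cost 1
[col 4] AIJQR: children AQ:{G,T}, IJR:{A,C,T} ∩→ {T}; cost 0
[col 4] AIJNQR: children AIJQR:{T}, N:{T} ∩→ {T}; cost 0
[col 5] AQ: children A:{T}, Q:{T} ∩→ {T}; cost 0
[col 5] IR: children I:{G}, R:{A} ∪→ {A,G}; cost 1
[col 5] IJR: children IR:{A,G}, J:{A} ∩→ {A}; cost 0
[col 5] AIJQR: children AQ:{T}, IJR:{A} ∪→ {A,T}; cost 1
[col 5] AIJNQR: children AIJQR:{A,T}, N:{T} ∩→ {T}; cost 0
[col 6] AQ: children A:{C}, Q:{C} ∩→ {C}; cost 0
[col 6] IR: children I:{A}, R:{G} ∪→ {A,G}; cost 1
[col 6] IJR: children IR:{A,G}, J:{G} ∩→ {G}; cost 0
[col 6] AIJQR: children AQ:{C}, IJR:{G} ∪→ {C,G}; cost 1
[col 6] AIJNQR: children AIJQR:{C,G}, N:{T} ∪→ {C,G,T}; cost 1
[col 7] AQ: children A:{G}, Q:{C} ∪→ {C,G}; cost 1
[col 7] IR: children I:{A}, R:{C} ∪→ {A,C}; cost 1
[col 7] IJR: children IR:{A,C}, J:{G} ∪→ {A,C,G}; cost 1
[col 7] AIJQR: children AQ:{C,G}, IJR:{A,C,G} ∩→ {C,G}; cost 0
[col 7] AIJNQR: children AIJQR:{C,G}, N:{T} ∪→ {C,G,T}; cost 1
per-site changes: [4, 2, 3, 3, 3, 2, 3, 4]; total = 24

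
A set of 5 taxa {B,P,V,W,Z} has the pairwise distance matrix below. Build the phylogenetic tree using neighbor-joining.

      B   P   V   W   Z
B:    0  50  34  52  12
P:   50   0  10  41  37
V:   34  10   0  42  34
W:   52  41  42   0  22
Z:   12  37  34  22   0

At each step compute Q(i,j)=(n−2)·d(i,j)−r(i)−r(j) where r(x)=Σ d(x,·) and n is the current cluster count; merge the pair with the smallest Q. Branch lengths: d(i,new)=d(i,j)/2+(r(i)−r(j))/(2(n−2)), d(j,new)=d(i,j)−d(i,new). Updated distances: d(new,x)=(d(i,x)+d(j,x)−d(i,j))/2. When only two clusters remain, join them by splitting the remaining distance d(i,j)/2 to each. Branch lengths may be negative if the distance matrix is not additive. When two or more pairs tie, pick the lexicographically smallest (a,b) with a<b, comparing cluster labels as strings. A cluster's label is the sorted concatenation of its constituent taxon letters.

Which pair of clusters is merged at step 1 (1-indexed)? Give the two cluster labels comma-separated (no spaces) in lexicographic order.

step 1: merge (P,V) at d=10, Q=-228; branch lengths P→8, V→2; new cluster PV
  updated: d(B,PV)=37, d(PV,W)=73/2, d(PV,Z)=61/2
step 2: merge (B,Z) at d=12, Q=-283/2; branch lengths B→121/8, Z→-25/8; new cluster BZ
  updated: d(BZ,PV)=111/4, d(BZ,W)=31
step 3: merge (BZ,PV) at d=111/4, Q=-381/4; branch lengths BZ→89/8, PV→133/8; new cluster BPVZ
  updated: d(BPVZ,W)=159/8
step 4: merge (BPVZ,W) at d=159/8; branch lengths BPVZ→159/16, W→159/16; new cluster BPVWZ
final tree: (((B:121/8,Z:-25/8):89/8,(P:8,V:2):133/8):159/16,W:159/16)
total length: 557/8

P,V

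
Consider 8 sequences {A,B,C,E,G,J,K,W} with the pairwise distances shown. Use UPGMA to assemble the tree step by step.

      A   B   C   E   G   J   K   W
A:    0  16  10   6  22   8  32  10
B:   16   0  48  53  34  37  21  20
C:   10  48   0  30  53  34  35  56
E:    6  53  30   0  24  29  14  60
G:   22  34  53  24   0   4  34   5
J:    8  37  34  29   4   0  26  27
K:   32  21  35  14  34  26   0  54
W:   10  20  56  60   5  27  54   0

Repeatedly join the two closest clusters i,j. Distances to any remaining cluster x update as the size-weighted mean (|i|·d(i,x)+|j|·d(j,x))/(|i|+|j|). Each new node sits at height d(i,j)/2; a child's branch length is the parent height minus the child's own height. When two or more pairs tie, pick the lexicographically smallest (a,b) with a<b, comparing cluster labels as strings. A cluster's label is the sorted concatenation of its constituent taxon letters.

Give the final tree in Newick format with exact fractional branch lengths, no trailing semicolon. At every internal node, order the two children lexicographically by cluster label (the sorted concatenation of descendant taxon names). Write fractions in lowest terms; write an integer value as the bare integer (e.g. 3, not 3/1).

1. join G+J (d=4) ⇒ GJ; edges |G|=2, |J|=2
  updated: d(A,GJ)=15, d(B,GJ)=71/2, d(C,GJ)=87/2, d(E,GJ)=53/2, d(GJ,K)=30, d(GJ,W)=16
2. join A+E (d=6) ⇒ AE; edges |A|=3, |E|=3
  updated: d(AE,B)=69/2, d(AE,C)=20, d(AE,GJ)=83/4, d(AE,K)=23, d(AE,W)=35
3. join GJ+W (d=16) ⇒ GJW; edges |GJ|=6, |W|=8
  updated: d(AE,GJW)=51/2, d(B,GJW)=91/3, d(C,GJW)=143/3, d(GJW,K)=38
4. join AE+C (d=20) ⇒ ACE; edges |AE|=7, |C|=10
  updated: d(ACE,B)=39, d(ACE,GJW)=296/9, d(ACE,K)=27
5. join B+K (d=21) ⇒ BK; edges |B|=21/2, |K|=21/2
  updated: d(ACE,BK)=33, d(BK,GJW)=205/6
6. join ACE+GJW (d=296/9) ⇒ ACEGJW; edges |ACE|=58/9, |GJW|=76/9
  updated: d(ACEGJW,BK)=403/12
7. join ACEGJW+BK (d=403/12) ⇒ ABCEGJKW; edges |ACEGJW|=25/72, |BK|=151/24
final tree: ((((A:3,E:3):7,C:10):58/9,((G:2,J:2):6,W:8):76/9):25/72,(B:21/2,K:21/2):151/24)
total length: 3007/36

((((A:3,E:3):7,C:10):58/9,((G:2,J:2):6,W:8):76/9):25/72,(B:21/2,K:21/2):151/24)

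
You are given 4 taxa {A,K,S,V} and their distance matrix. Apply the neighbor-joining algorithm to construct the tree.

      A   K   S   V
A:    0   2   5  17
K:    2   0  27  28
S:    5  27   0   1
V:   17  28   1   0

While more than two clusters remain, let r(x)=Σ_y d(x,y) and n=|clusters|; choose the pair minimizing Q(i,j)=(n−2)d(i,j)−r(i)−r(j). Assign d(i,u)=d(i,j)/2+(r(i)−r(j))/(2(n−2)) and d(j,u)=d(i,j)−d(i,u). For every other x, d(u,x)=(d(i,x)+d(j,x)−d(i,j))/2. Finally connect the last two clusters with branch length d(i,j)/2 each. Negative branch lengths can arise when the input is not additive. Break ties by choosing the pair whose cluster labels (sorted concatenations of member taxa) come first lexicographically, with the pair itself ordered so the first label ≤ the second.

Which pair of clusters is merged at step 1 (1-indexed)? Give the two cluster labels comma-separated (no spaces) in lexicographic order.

A,K

step 1: merge (A,K) at d=2, Q=-77; branch lengths A→-29/4, K→37/4; new cluster AK
  updated: d(AK,S)=15, d(AK,V)=43/2
step 2: merge (AK,S) at d=15, Q=-75/2; branch lengths AK→71/4, S→-11/4; new cluster AKS
  updated: d(AKS,V)=15/4
step 3: merge (AKS,V) at d=15/4; branch lengths AKS→15/8, V→15/8; new cluster AKSV
final tree: (((A:-29/4,K:37/4):71/4,S:-11/4):15/8,V:15/8)
total length: 83/4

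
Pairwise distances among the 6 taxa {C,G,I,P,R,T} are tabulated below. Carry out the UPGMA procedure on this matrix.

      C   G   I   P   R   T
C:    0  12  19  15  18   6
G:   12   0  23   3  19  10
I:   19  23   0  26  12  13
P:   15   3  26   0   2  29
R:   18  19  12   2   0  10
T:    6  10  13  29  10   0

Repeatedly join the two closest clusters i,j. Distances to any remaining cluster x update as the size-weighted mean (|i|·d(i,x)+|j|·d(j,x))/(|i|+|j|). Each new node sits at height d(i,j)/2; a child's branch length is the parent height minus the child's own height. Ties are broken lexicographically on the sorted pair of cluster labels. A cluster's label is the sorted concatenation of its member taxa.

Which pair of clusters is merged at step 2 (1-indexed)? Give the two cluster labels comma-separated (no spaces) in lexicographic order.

C,T

step 1: merge (P,R) at d=2; branch lengths P→1, R→1; new cluster PR
  updated: d(C,PR)=33/2, d(G,PR)=11, d(I,PR)=19, d(PR,T)=39/2
step 2: merge (C,T) at d=6; branch lengths C→3, T→3; new cluster CT
  updated: d(CT,G)=11, d(CT,I)=16, d(CT,PR)=18
step 3: merge (CT,G) at d=11; branch lengths CT→5/2, G→11/2; new cluster CGT
  updated: d(CGT,I)=55/3, d(CGT,PR)=47/3
step 4: merge (CGT,PR) at d=47/3; branch lengths CGT→7/3, PR→41/6; new cluster CGPRT
  updated: d(CGPRT,I)=93/5
step 5: merge (CGPRT,I) at d=93/5; branch lengths CGPRT→22/15, I→93/10; new cluster CGIPRT
final tree: ((((C:3,T:3):5/2,G:11/2):7/3,(P:1,R:1):41/6):22/15,I:93/10)
total length: 539/15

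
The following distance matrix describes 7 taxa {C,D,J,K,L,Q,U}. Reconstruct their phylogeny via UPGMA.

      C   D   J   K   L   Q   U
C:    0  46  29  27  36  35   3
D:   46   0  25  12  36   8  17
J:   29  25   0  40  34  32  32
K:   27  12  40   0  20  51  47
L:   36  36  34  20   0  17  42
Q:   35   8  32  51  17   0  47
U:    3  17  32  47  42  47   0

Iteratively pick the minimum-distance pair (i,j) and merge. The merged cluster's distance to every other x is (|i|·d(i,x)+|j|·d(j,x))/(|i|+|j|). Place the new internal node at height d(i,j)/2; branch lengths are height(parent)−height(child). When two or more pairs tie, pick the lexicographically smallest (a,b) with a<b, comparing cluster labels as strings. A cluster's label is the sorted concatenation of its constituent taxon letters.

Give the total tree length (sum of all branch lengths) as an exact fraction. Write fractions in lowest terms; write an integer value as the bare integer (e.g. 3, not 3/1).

1. join C+U (d=3) ⇒ CU; edges |C|=3/2, |U|=3/2
  updated: d(CU,D)=63/2, d(CU,J)=61/2, d(CU,K)=37, d(CU,L)=39, d(CU,Q)=41
2. join D+Q (d=8) ⇒ DQ; edges |D|=4, |Q|=4
  updated: d(CU,DQ)=145/4, d(DQ,J)=57/2, d(DQ,K)=63/2, d(DQ,L)=53/2
3. join K+L (d=20) ⇒ KL; edges |K|=10, |L|=10
  updated: d(CU,KL)=38, d(DQ,KL)=29, d(J,KL)=37
4. join DQ+J (d=57/2) ⇒ DJQ; edges |DQ|=41/4, |J|=57/4
  updated: d(CU,DJQ)=103/3, d(DJQ,KL)=95/3
5. join DJQ+KL (d=95/3) ⇒ DJKLQ; edges |DJQ|=19/12, |KL|=35/6
  updated: d(CU,DJKLQ)=179/5
6. join CU+DJKLQ (d=179/5) ⇒ CDJKLQU; edges |CU|=82/5, |DJKLQ|=31/15
final tree: ((C:3/2,U:3/2):82/5,(((D:4,Q:4):41/4,J:57/4):19/12,(K:10,L:10):35/6):31/15)
total length: 4883/60

4883/60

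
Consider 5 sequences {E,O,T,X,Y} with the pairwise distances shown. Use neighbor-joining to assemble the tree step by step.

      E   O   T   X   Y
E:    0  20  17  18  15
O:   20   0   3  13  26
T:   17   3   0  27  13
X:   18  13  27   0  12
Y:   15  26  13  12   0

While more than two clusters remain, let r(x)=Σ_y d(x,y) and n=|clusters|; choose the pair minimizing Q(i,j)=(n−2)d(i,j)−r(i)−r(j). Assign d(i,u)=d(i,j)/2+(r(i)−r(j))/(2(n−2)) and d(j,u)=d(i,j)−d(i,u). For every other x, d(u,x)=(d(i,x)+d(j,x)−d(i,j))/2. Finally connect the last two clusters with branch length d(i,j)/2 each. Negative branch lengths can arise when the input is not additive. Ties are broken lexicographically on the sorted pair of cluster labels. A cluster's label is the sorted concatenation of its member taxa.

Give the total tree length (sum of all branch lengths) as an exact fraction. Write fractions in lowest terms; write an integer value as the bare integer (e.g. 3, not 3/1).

279/8

1. join O+T (d=3, Q=-113) ⇒ OT; edges |O|=11/6, |T|=7/6
  updated: d(E,OT)=17, d(OT,X)=37/2, d(OT,Y)=18
2. join E+OT (d=17, Q=-139/2) ⇒ EOT; edges |E|=61/8, |OT|=75/8
  updated: d(EOT,X)=39/4, d(EOT,Y)=8
3. join EOT+X (d=39/4, Q=-119/4) ⇒ EOTX; edges |EOT|=23/8, |X|=55/8
  updated: d(EOTX,Y)=41/8
4. join EOTX+Y (d=41/8) ⇒ EOTXY; edges |EOTX|=41/16, |Y|=41/16
final tree: (((E:61/8,(O:11/6,T:7/6):75/8):23/8,X:55/8):41/16,Y:41/16)
total length: 279/8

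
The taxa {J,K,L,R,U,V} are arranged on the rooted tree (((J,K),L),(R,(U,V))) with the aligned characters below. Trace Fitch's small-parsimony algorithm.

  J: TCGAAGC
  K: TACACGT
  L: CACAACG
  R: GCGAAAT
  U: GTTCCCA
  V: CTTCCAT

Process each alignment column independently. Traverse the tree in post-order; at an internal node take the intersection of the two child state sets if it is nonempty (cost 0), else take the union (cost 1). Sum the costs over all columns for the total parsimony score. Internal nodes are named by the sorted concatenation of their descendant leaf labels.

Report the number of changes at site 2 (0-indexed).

JK@0: {T} ∩ {T} = {T} (intersection, +0)
JKL@0: {T} ∪ {C} = {C,T} (union, +1)
UV@0: {G} ∪ {C} = {C,G} (union, +1)
RUV@0: {G} ∩ {C,G} = {G} (intersection, +0)
JKLRUV@0: {C,T} ∪ {G} = {C,G,T} (union, +1)
JK@1: {C} ∪ {A} = {A,C} (union, +1)
JKL@1: {A,C} ∩ {A} = {A} (intersection, +0)
UV@1: {T} ∩ {T} = {T} (intersection, +0)
RUV@1: {C} ∪ {T} = {C,T} (union, +1)
JKLRUV@1: {A} ∪ {C,T} = {A,C,T} (union, +1)
JK@2: {G} ∪ {C} = {C,G} (union, +1)
JKL@2: {C,G} ∩ {C} = {C} (intersection, +0)
UV@2: {T} ∩ {T} = {T} (intersection, +0)
RUV@2: {G} ∪ {T} = {G,T} (union, +1)
JKLRUV@2: {C} ∪ {G,T} = {C,G,T} (union, +1)
JK@3: {A} ∩ {A} = {A} (intersection, +0)
JKL@3: {A} ∩ {A} = {A} (intersection, +0)
UV@3: {C} ∩ {C} = {C} (intersection, +0)
RUV@3: {A} ∪ {C} = {A,C} (union, +1)
JKLRUV@3: {A} ∩ {A,C} = {A} (intersection, +0)
JK@4: {A} ∪ {C} = {A,C} (union, +1)
JKL@4: {A,C} ∩ {A} = {A} (intersection, +0)
UV@4: {C} ∩ {C} = {C} (intersection, +0)
RUV@4: {A} ∪ {C} = {A,C} (union, +1)
JKLRUV@4: {A} ∩ {A,C} = {A} (intersection, +0)
JK@5: {G} ∩ {G} = {G} (intersection, +0)
JKL@5: {G} ∪ {C} = {C,G} (union, +1)
UV@5: {C} ∪ {A} = {A,C} (union, +1)
RUV@5: {A} ∩ {A,C} = {A} (intersection, +0)
JKLRUV@5: {C,G} ∪ {A} = {A,C,G} (union, +1)
JK@6: {C} ∪ {T} = {C,T} (union, +1)
JKL@6: {C,T} ∪ {G} = {C,G,T} (union, +1)
UV@6: {A} ∪ {T} = {A,T} (union, +1)
RUV@6: {T} ∩ {A,T} = {T} (intersection, +0)
JKLRUV@6: {C,G,T} ∩ {T} = {T} (intersection, +0)
per-site changes: [3, 3, 3, 1, 2, 3, 3]; total = 18

3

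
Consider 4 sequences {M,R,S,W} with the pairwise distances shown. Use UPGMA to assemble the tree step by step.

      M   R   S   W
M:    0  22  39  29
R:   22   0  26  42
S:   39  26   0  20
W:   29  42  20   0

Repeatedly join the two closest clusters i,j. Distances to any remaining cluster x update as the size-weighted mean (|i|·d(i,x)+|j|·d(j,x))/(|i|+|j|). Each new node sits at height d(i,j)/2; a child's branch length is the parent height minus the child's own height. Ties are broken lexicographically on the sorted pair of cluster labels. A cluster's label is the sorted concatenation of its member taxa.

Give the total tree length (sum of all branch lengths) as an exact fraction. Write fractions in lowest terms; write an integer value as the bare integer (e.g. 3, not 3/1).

iteration 1: select S,W (d=20); attach at lengths (10, 10); label the merged cluster SW
  updated: d(M,SW)=34, d(R,SW)=34
iteration 2: select M,R (d=22); attach at lengths (11, 11); label the merged cluster MR
  updated: d(MR,SW)=34
iteration 3: select MR,SW (d=34); attach at lengths (6, 7); label the merged cluster MRSW
final tree: ((M:11,R:11):6,(S:10,W:10):7)
total length: 55

55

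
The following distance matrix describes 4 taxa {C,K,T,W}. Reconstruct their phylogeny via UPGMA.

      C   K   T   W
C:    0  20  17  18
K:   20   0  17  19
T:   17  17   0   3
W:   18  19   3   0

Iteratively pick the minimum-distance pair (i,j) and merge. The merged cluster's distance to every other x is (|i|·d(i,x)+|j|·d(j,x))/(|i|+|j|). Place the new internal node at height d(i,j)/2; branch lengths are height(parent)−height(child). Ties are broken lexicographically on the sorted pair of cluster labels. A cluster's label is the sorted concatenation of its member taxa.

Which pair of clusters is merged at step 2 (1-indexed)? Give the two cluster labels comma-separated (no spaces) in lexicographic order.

iteration 1: select T,W (d=3); attach at lengths (3/2, 3/2); label the merged cluster TW
  updated: d(C,TW)=35/2, d(K,TW)=18
iteration 2: select C,TW (d=35/2); attach at lengths (35/4, 29/4); label the merged cluster CTW
  updated: d(CTW,K)=56/3
iteration 3: select CTW,K (d=56/3); attach at lengths (7/12, 28/3); label the merged cluster CKTW
final tree: ((C:35/4,(T:3/2,W:3/2):29/4):7/12,K:28/3)
total length: 347/12

C,TW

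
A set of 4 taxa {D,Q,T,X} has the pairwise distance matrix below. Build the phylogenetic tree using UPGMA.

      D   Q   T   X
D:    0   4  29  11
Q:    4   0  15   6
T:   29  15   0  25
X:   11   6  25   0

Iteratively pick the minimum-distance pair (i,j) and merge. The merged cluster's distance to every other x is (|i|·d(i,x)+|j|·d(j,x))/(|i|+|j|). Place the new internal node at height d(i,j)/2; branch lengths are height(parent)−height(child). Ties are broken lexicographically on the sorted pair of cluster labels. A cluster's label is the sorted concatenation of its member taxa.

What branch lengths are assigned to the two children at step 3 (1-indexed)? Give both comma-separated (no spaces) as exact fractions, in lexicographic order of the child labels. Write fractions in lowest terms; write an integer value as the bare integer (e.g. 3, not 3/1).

step 1: merge (D,Q) at d=4; branch lengths D→2, Q→2; new cluster DQ
  updated: d(DQ,T)=22, d(DQ,X)=17/2
step 2: merge (DQ,X) at d=17/2; branch lengths DQ→9/4, X→17/4; new cluster DQX
  updated: d(DQX,T)=23
step 3: merge (DQX,T) at d=23; branch lengths DQX→29/4, T→23/2; new cluster DQTX
final tree: (((D:2,Q:2):9/4,X:17/4):29/4,T:23/2)
total length: 117/4

29/4,23/2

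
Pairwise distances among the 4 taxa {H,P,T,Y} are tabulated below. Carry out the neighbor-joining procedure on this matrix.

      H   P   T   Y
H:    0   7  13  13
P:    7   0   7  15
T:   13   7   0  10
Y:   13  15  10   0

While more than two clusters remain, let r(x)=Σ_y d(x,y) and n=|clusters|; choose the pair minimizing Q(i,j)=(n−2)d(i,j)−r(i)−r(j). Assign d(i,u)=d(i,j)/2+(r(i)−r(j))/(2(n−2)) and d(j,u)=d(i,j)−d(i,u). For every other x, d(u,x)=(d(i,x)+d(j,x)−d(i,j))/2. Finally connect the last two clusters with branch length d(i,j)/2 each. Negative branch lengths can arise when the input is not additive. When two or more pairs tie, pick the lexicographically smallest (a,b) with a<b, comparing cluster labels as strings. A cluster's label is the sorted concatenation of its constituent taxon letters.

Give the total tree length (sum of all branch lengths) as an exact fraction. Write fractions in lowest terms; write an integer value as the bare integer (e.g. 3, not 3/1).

1. join H+P (d=7, Q=-48) ⇒ HP; edges |H|=9/2, |P|=5/2
  updated: d(HP,T)=13/2, d(HP,Y)=21/2
2. join HP+T (d=13/2, Q=-27) ⇒ HPT; edges |HP|=7/2, |T|=3
  updated: d(HPT,Y)=7
3. join HPT+Y (d=7) ⇒ HPTY; edges |HPT|=7/2, |Y|=7/2
final tree: (((H:9/2,P:5/2):7/2,T:3):7/2,Y:7/2)
total length: 41/2

41/2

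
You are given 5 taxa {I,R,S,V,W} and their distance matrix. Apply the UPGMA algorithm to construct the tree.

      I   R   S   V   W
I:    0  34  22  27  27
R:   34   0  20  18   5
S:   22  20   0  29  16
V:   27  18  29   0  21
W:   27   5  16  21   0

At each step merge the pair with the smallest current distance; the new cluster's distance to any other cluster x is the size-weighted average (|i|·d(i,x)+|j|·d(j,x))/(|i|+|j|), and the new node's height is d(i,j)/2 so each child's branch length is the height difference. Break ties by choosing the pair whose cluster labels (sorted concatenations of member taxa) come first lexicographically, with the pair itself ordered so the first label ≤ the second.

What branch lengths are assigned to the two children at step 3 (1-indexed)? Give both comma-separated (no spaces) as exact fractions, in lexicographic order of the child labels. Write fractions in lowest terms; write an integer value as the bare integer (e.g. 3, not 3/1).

iteration 1: select R,W (d=5); attach at lengths (5/2, 5/2); label the merged cluster RW
  updated: d(I,RW)=61/2, d(RW,S)=18, d(RW,V)=39/2
iteration 2: select RW,S (d=18); attach at lengths (13/2, 9); label the merged cluster RSW
  updated: d(I,RSW)=83/3, d(RSW,V)=68/3
iteration 3: select RSW,V (d=68/3); attach at lengths (7/3, 34/3); label the merged cluster RSVW
  updated: d(I,RSVW)=55/2
iteration 4: select I,RSVW (d=55/2); attach at lengths (55/4, 29/12); label the merged cluster IRSVW
final tree: (I:55/4,(((R:5/2,W:5/2):13/2,S:9):7/3,V:34/3):29/12)
total length: 151/3

7/3,34/3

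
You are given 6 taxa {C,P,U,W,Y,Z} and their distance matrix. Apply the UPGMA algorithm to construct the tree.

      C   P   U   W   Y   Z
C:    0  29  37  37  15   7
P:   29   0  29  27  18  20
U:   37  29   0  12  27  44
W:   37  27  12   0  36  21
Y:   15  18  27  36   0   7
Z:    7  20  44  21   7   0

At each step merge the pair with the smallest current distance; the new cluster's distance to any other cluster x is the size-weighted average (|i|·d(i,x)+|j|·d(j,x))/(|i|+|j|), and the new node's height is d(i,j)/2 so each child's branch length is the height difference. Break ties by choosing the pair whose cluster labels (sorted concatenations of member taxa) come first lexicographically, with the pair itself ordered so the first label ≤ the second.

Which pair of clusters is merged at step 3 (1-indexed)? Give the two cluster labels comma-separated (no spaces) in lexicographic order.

U,W

step 1: merge (C,Z) at d=7; branch lengths C→7/2, Z→7/2; new cluster CZ
  updated: d(CZ,P)=49/2, d(CZ,U)=81/2, d(CZ,W)=29, d(CZ,Y)=11
step 2: merge (CZ,Y) at d=11; branch lengths CZ→2, Y→11/2; new cluster CYZ
  updated: d(CYZ,P)=67/3, d(CYZ,U)=36, d(CYZ,W)=94/3
step 3: merge (U,W) at d=12; branch lengths U→6, W→6; new cluster UW
  updated: d(CYZ,UW)=101/3, d(P,UW)=28
step 4: merge (CYZ,P) at d=67/3; branch lengths CYZ→17/3, P→67/6; new cluster CPYZ
  updated: d(CPYZ,UW)=129/4
step 5: merge (CPYZ,UW) at d=129/4; branch lengths CPYZ→119/24, UW→81/8; new cluster CPUWYZ
final tree: ((((C:7/2,Z:7/2):2,Y:11/2):17/3,P:67/6):119/24,(U:6,W:6):81/8)
total length: 701/12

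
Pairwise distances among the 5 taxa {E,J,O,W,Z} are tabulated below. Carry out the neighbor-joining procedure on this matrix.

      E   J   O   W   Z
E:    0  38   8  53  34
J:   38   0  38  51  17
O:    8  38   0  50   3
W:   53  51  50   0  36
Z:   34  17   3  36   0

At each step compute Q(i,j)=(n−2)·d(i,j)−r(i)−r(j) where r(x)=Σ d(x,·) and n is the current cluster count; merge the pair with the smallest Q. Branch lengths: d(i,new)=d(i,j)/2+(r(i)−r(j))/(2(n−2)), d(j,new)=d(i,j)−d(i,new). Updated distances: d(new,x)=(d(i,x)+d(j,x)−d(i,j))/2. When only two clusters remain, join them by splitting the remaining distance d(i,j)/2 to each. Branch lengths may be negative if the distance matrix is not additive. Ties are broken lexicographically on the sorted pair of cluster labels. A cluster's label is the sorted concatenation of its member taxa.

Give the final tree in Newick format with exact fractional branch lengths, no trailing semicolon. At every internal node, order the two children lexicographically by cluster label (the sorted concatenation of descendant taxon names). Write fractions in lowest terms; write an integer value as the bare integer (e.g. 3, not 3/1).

((((E:29/3,O:-5/3):113/8,W:267/8):13/8,J:137/8):-1/16,Z:-1/16)

iteration 1: select E,O (d=8, Q=-208); attach at lengths (29/3, -5/3); label the merged cluster EO
  updated: d(EO,J)=34, d(EO,W)=95/2, d(EO,Z)=29/2
iteration 2: select EO,W (d=95/2, Q=-271/2); attach at lengths (113/8, 267/8); label the merged cluster EOW
  updated: d(EOW,J)=75/4, d(EOW,Z)=3/2
iteration 3: select EOW,J (d=75/4, Q=-149/4); attach at lengths (13/8, 137/8); label the merged cluster EJOW
  updated: d(EJOW,Z)=-1/8
iteration 4: select EJOW,Z (d=-1/8); attach at lengths (-1/16, -1/16); label the merged cluster EJOWZ
final tree: ((((E:29/3,O:-5/3):113/8,W:267/8):13/8,J:137/8):-1/16,Z:-1/16)
total length: 593/8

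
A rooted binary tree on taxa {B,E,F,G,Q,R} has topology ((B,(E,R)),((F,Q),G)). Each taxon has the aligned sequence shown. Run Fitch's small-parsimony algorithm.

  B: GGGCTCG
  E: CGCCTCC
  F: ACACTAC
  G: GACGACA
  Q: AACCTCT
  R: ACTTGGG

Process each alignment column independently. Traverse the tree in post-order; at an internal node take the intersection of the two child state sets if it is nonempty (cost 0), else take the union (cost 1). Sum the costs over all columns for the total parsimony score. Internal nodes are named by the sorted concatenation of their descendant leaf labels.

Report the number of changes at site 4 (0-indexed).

2

ER@0: {C} ∪ {A} = {A,C} (union, +1)
BER@0: {G} ∪ {A,C} = {A,C,G} (union, +1)
FQ@0: {A} ∩ {A} = {A} (intersection, +0)
FGQ@0: {A} ∪ {G} = {A,G} (union, +1)
BEFGQR@0: {A,C,G} ∩ {A,G} = {A,G} (intersection, +0)
ER@1: {G} ∪ {C} = {C,G} (union, +1)
BER@1: {G} ∩ {C,G} = {G} (intersection, +0)
FQ@1: {C} ∪ {A} = {A,C} (union, +1)
FGQ@1: {A,C} ∩ {A} = {A} (intersection, +0)
BEFGQR@1: {G} ∪ {A} = {A,G} (union, +1)
ER@2: {C} ∪ {T} = {C,T} (union, +1)
BER@2: {G} ∪ {C,T} = {C,G,T} (union, +1)
FQ@2: {A} ∪ {C} = {A,C} (union, +1)
FGQ@2: {A,C} ∩ {C} = {C} (intersection, +0)
BEFGQR@2: {C,G,T} ∩ {C} = {C} (intersection, +0)
ER@3: {C} ∪ {T} = {C,T} (union, +1)
BER@3: {C} ∩ {C,T} = {C} (intersection, +0)
FQ@3: {C} ∩ {C} = {C} (intersection, +0)
FGQ@3: {C} ∪ {G} = {C,G} (union, +1)
BEFGQR@3: {C} ∩ {C,G} = {C} (intersection, +0)
ER@4: {T} ∪ {G} = {G,T} (union, +1)
BER@4: {T} ∩ {G,T} = {T} (intersection, +0)
FQ@4: {T} ∩ {T} = {T} (intersection, +0)
FGQ@4: {T} ∪ {A} = {A,T} (union, +1)
BEFGQR@4: {T} ∩ {A,T} = {T} (intersection, +0)
ER@5: {C} ∪ {G} = {C,G} (union, +1)
BER@5: {C} ∩ {C,G} = {C} (intersection, +0)
FQ@5: {A} ∪ {C} = {A,C} (union, +1)
FGQ@5: {A,C} ∩ {C} = {C} (intersection, +0)
BEFGQR@5: {C} ∩ {C} = {C} (intersection, +0)
ER@6: {C} ∪ {G} = {C,G} (union, +1)
BER@6: {G} ∩ {C,G} = {G} (intersection, +0)
FQ@6: {C} ∪ {T} = {C,T} (union, +1)
FGQ@6: {C,T} ∪ {A} = {A,C,T} (union, +1)
BEFGQR@6: {G} ∪ {A,C,T} = {A,C,G,T} (union, +1)
per-site changes: [3, 3, 3, 2, 2, 2, 4]; total = 19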